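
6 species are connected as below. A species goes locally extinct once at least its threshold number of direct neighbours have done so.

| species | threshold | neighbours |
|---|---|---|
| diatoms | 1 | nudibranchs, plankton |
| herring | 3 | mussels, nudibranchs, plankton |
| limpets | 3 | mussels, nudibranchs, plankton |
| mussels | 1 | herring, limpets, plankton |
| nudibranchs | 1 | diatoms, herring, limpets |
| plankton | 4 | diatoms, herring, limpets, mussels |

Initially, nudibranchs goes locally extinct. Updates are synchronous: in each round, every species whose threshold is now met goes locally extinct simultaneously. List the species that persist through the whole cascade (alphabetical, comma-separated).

herring, limpets, mussels, plankton

Round 1 — nudibranchs goes locally extinct (initial).
Round 2 — checking thresholds:
  diatoms: 1 of 2 neighbours ≥ 1, goes locally extinct.
  herring: 1 of 3 neighbours < 3, holds.
  limpets: 1 of 3 neighbours < 3, holds.
Round 3 — no new extinctions; cascade stops.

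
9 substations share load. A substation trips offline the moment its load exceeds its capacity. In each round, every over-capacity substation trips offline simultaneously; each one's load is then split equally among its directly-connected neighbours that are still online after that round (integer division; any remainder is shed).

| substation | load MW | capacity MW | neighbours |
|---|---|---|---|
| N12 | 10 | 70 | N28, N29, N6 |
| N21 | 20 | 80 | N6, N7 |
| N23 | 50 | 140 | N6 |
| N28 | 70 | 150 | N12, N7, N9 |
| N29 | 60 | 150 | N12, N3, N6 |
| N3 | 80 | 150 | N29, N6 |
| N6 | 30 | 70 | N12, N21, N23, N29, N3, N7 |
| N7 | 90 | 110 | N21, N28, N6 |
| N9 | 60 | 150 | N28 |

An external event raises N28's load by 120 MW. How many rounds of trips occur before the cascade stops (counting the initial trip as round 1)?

Round 1 — N28 at 190 > 150. N28 trips offline.
  N28 sheds 190 MW to N12, N7, N9: 63 each (1 lost).
    N12: 10+63 = 73 > 70
    N7: 90+63 = 153 > 110
    N9: 60+63 = 123 ≤ 150
Round 2 — N12, N7 trip offline.
  N12 sheds 73 MW to N29, N6: 36 each (1 lost).
    N29: 60+36 = 96 ≤ 150
    N6: 30+36 = 66 ≤ 70
  N7 sheds 153 MW to N21, N6: 76 each (1 lost).
    N21: 20+76 = 96 > 80
    N6: 66+76 = 142 > 70
Round 3 — N21, N6 trip offline.
  N21 sheds 96 MW: no online neighbours, lost.
  N6 sheds 142 MW to N23, N29, N3: 47 each (1 lost).
    N23: 50+47 = 97 ≤ 140
    N29: 96+47 = 143 ≤ 150
    N3: 80+47 = 127 ≤ 150
No further trips.

3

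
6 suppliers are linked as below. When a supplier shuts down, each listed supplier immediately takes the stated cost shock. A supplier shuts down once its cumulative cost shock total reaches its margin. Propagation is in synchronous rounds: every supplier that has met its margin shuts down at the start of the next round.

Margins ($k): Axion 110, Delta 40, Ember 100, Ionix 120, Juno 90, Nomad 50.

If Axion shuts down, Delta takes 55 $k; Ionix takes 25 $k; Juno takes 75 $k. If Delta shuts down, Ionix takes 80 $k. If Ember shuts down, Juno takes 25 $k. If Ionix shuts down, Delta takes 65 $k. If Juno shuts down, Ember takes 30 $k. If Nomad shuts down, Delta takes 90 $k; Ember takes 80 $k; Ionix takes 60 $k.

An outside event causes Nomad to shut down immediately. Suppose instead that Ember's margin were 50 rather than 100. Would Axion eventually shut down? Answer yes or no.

no

With Ember's margin at 50:
Round 1 — Nomad shuts down (initial).
  Delta: +90 → 90 ≥ 40
  Ember: +80 → 80 ≥ 50
  Ionix: +60 → 60 < 120
Round 2 — Delta, Ember shut down.
  Ionix: +80 → 140 ≥ 120
  Juno: +25 → 25 < 90
Round 3 — Ionix shuts down.
No further shutdowns.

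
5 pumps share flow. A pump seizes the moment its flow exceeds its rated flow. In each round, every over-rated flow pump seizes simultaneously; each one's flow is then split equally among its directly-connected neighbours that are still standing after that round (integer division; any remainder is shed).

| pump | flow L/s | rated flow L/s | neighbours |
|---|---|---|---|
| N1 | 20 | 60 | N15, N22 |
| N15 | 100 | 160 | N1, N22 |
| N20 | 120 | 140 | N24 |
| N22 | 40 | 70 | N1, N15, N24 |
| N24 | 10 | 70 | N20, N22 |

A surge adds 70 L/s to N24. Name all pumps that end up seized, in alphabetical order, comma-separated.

Round 1 — N24 at 80 > 70. N24 seizes.
  N24 sheds 80 L/s to N20, N22: 40 each.
    N20: 120+40 = 160 > 140
    N22: 40+40 = 80 > 70
Round 2 — N20, N22 seize.
  N20 sheds 160 L/s: no online neighbours, lost.
  N22 sheds 80 L/s to N1, N15: 40 each.
    N1: 20+40 = 60 ≤ 60
    N15: 100+40 = 140 ≤ 160
No further seizures.

N20, N22, N24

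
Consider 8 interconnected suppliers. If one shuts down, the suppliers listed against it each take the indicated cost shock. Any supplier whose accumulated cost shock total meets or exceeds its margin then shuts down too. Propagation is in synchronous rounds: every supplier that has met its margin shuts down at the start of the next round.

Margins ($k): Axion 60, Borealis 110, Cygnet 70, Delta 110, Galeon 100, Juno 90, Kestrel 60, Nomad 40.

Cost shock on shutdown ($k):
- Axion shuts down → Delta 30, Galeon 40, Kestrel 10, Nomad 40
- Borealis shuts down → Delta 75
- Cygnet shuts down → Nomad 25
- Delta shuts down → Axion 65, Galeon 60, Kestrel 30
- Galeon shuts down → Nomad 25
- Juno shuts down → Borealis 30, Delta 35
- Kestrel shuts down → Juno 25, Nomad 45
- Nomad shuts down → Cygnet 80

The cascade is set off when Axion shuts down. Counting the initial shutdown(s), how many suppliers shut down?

3

Round 1 — Axion shuts down (initial).
  Delta: +30 → 30 < 110
  Galeon: +40 → 40 < 100
  Kestrel: +10 → 10 < 60
  Nomad: +40 → 40 ≥ 40
Round 2 — Nomad shuts down.
  Cygnet: +80 → 80 ≥ 70
Round 3 — Cygnet shuts down.
No further shutdowns.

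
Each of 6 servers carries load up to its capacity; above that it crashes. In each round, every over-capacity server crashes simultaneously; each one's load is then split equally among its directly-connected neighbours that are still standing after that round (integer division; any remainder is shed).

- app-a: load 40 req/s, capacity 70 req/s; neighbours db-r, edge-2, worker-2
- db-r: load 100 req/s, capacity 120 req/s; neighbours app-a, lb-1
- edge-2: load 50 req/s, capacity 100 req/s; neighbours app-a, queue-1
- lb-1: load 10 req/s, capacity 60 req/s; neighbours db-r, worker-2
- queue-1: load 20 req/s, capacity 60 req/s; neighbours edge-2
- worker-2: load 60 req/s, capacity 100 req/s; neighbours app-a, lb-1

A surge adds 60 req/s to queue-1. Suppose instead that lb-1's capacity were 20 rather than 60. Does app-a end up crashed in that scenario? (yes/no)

With lb-1's capacity at 20:
Round 1 — queue-1 at 80 > 60. queue-1 crashes.
  queue-1 sheds 80 req/s to edge-2: 80 each.
    edge-2: 50+80 = 130 > 100
Round 2 — edge-2 crashes.
  edge-2 sheds 130 req/s to app-a: 130 each.
    app-a: 40+130 = 170 > 70
Round 3 — app-a crashes.
  app-a sheds 170 req/s to db-r, worker-2: 85 each.
    db-r: 100+85 = 185 > 120
    worker-2: 60+85 = 145 > 100
Round 4 — db-r, worker-2 crash.
  db-r sheds 185 req/s to lb-1: 185 each.
    lb-1: 10+185 = 195 > 20
  worker-2 sheds 145 req/s to lb-1: 145 each.
    lb-1: 195+145 = 340 > 20
Round 5 — lb-1 crashes.
  lb-1 sheds 340 req/s: no online neighbours, lost.
No further crashes.

yes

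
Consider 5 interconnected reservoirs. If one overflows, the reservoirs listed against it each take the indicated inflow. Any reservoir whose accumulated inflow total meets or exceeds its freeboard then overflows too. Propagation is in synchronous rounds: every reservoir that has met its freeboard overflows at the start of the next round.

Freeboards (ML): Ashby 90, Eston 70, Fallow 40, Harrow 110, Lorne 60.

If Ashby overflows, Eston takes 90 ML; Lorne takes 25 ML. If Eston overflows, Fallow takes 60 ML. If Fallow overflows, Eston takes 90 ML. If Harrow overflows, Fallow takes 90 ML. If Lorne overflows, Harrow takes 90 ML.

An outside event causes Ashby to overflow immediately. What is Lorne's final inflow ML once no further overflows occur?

25

Round 1 — Ashby overflows (initial).
  Eston: +90 → 90 ≥ 70
  Lorne: +25 → 25 < 60
Round 2 — Eston overflows.
  Fallow: +60 → 60 ≥ 40
Round 3 — Fallow overflows.
No further overflows.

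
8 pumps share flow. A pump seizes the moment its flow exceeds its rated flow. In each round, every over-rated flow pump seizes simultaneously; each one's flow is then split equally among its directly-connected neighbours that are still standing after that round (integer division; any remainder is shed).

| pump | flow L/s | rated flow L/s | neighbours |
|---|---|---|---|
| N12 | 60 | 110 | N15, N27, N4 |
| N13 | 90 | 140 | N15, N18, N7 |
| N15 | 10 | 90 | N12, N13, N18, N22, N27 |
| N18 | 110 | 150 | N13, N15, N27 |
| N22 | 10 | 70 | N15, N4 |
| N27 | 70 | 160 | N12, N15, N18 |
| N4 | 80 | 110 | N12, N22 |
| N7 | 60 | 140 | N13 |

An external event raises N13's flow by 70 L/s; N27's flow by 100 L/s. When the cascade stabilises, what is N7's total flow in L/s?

Round 1 — N13 at 160 > 140; N27 at 170 > 160. N13, N27 seize.
  N13 sheds 160 L/s to N15, N18, N7: 53 each (1 lost).
    N15: 10+53 = 63 ≤ 90
    N18: 110+53 = 163 > 150
    N7: 60+53 = 113 ≤ 140
  N27 sheds 170 L/s to N12, N15, N18: 56 each (2 lost).
    N12: 60+56 = 116 > 110
    N15: 63+56 = 119 > 90
    N18: 163+56 = 219 > 150
Round 2 — N12, N15, N18 seize.
  N12 sheds 116 L/s to N4: 116 each.
    N4: 80+116 = 196 > 110
  N15 sheds 119 L/s to N22: 119 each.
    N22: 10+119 = 129 > 70
  N18 sheds 219 L/s: no online neighbours, lost.
Round 3 — N22, N4 seize.
  N22 sheds 129 L/s: no online neighbours, lost.
  N4 sheds 196 L/s: no online neighbours, lost.
No further seizures.

113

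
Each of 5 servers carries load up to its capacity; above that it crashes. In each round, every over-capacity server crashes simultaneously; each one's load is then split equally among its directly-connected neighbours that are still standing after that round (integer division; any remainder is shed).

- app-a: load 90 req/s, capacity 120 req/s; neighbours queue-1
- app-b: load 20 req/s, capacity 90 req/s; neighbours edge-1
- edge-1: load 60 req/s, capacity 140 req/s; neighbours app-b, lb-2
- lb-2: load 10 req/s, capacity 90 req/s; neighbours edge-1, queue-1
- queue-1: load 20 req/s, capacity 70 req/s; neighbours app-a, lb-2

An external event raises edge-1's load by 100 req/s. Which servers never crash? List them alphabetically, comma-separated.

app-a, lb-2, queue-1

Round 1 — edge-1 at 160 > 140. edge-1 crashes.
  edge-1 sheds 160 req/s to app-b, lb-2: 80 each.
    app-b: 20+80 = 100 > 90
    lb-2: 10+80 = 90 ≤ 90
Round 2 — app-b crashes.
  app-b sheds 100 req/s: no online neighbours, lost.
No further crashes.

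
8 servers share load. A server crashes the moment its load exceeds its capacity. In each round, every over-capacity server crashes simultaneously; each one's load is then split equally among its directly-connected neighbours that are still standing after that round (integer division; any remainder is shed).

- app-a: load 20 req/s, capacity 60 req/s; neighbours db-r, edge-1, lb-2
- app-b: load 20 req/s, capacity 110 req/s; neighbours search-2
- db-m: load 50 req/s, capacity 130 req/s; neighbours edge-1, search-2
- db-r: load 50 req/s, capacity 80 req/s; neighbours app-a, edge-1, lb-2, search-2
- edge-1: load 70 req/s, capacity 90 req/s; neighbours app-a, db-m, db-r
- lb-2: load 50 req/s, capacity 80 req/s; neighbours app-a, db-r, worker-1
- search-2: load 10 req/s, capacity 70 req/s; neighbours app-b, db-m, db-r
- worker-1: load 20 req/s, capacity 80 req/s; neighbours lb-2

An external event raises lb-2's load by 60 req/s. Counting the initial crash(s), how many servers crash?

Round 1 — lb-2 at 110 > 80. lb-2 crashes.
  lb-2 sheds 110 req/s to app-a, db-r, worker-1: 36 each (2 lost).
    app-a: 20+36 = 56 ≤ 60
    db-r: 50+36 = 86 > 80
    worker-1: 20+36 = 56 ≤ 80
Round 2 — db-r crashes.
  db-r sheds 86 req/s to app-a, edge-1, search-2: 28 each (2 lost).
    app-a: 56+28 = 84 > 60
    edge-1: 70+28 = 98 > 90
    search-2: 10+28 = 38 ≤ 70
Round 3 — app-a, edge-1 crash.
  app-a sheds 84 req/s: no online neighbours, lost.
  edge-1 sheds 98 req/s to db-m: 98 each.
    db-m: 50+98 = 148 > 130
Round 4 — db-m crashes.
  db-m sheds 148 req/s to search-2: 148 each.
    search-2: 38+148 = 186 > 70
Round 5 — search-2 crashes.
  search-2 sheds 186 req/s to app-b: 186 each.
    app-b: 20+186 = 206 > 110
Round 6 — app-b crashes.
  app-b sheds 206 req/s: no online neighbours, lost.
No further crashes.

7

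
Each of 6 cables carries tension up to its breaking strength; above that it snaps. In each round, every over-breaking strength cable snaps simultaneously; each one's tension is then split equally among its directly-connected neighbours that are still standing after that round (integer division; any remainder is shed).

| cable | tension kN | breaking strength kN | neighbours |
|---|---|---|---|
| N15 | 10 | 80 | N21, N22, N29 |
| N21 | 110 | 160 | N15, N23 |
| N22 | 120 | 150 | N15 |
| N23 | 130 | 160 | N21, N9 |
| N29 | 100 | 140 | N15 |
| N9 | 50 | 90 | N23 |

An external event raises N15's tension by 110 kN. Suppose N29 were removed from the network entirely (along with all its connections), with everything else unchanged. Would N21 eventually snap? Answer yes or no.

With N29 removed:
Round 1 — N15 at 120 > 80. N15 snaps.
  N15 sheds 120 kN to N21, N22: 60 each.
    N21: 110+60 = 170 > 160
    N22: 120+60 = 180 > 150
Round 2 — N21, N22 snap.
  N21 sheds 170 kN to N23: 170 each.
    N23: 130+170 = 300 > 160
  N22 sheds 180 kN: no online neighbours, lost.
Round 3 — N23 snaps.
  N23 sheds 300 kN to N9: 300 each.
    N9: 50+300 = 350 > 90
Round 4 — N9 snaps.
  N9 sheds 350 kN: no online neighbours, lost.
No further breaks.

yes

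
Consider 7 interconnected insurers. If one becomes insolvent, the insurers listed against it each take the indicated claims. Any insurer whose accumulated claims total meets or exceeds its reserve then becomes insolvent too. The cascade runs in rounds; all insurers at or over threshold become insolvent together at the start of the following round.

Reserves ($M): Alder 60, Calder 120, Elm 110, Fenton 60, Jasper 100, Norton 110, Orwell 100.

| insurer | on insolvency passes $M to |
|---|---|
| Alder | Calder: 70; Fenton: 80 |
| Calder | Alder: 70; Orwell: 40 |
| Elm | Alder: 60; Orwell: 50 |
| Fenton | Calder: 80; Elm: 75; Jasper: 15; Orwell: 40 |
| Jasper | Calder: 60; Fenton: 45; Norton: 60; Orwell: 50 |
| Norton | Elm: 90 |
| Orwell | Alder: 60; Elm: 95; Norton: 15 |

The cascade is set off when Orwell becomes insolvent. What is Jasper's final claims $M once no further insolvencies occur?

15

Round 1 — Orwell becomes insolvent (initial).
  Alder: +60 → 60 ≥ 60
  Elm: +95 → 95 < 110
  Norton: +15 → 15 < 110
Round 2 — Alder becomes insolvent.
  Calder: +70 → 70 < 120
  Fenton: +80 → 80 ≥ 60
Round 3 — Fenton becomes insolvent.
  Calder: +80 → 150 ≥ 120
  Elm: +75 → 170 ≥ 110
  Jasper: +15 → 15 < 100
Round 4 — Calder, Elm become insolvent.
No further insolvencies.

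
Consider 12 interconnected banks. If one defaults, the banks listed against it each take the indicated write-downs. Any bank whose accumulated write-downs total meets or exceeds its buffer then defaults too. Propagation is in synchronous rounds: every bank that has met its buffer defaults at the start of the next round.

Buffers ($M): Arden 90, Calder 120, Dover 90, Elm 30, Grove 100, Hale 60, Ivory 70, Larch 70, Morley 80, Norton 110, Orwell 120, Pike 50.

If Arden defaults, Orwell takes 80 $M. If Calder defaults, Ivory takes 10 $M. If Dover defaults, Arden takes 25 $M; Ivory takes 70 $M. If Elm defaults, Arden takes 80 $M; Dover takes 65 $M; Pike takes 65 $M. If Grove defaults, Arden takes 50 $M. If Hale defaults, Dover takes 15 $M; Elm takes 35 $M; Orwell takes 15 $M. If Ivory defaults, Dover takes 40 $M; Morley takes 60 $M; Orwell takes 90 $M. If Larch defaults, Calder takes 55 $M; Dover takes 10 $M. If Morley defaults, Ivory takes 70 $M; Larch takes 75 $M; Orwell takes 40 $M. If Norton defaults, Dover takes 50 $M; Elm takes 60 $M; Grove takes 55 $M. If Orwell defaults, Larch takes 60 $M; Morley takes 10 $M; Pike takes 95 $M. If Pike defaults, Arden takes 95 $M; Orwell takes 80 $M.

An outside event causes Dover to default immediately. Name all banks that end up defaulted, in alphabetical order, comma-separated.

Round 1 — Dover defaults (initial).
  Arden: +25 → 25 < 90
  Ivory: +70 → 70 ≥ 70
Round 2 — Ivory defaults.
  Morley: +60 → 60 < 80
  Orwell: +90 → 90 < 120
No further defaults.

Dover, Ivory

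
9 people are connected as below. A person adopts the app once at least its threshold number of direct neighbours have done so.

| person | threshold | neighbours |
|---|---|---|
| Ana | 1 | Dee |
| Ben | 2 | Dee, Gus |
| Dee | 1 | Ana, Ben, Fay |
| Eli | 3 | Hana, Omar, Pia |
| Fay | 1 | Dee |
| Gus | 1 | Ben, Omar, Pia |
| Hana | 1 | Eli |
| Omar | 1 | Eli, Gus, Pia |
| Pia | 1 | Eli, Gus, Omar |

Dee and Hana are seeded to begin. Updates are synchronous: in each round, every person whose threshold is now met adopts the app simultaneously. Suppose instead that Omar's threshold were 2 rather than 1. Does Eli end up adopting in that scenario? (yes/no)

With Omar's threshold at 2:
Round 1 — Dee, Hana adopt the app (initial).
Round 2 — checking thresholds:
  Ana: 1 of 1 neighbours ≥ 1, adopts the app.
  Ben: 1 of 2 neighbours < 2, holds.
  Eli: 1 of 3 neighbours < 3, holds.
  Fay: 1 of 1 neighbours ≥ 1, adopts the app.
Round 3 — no new adoptions; cascade stops.

no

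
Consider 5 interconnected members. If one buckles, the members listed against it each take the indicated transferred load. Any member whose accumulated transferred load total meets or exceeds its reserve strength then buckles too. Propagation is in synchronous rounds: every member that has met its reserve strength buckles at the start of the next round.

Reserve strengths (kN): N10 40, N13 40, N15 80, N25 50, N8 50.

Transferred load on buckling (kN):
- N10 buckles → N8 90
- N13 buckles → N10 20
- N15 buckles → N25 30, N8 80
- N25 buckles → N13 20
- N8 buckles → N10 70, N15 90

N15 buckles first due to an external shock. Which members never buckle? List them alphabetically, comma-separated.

N13, N25

Round 1 — N15 buckles (initial).
  N25: +30 → 30 < 50
  N8: +80 → 80 ≥ 50
Round 2 — N8 buckles.
  N10: +70 → 70 ≥ 40
Round 3 — N10 buckles.
No further bucklings.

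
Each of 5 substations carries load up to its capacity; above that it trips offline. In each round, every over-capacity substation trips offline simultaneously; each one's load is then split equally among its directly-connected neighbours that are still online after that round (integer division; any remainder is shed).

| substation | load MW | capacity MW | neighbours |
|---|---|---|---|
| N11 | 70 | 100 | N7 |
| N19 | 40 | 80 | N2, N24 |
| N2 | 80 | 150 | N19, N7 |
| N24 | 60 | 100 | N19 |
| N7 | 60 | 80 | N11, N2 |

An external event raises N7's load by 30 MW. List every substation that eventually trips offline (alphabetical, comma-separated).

N11, N7

Round 1 — N7 at 90 > 80. N7 trips offline.
  N7 sheds 90 MW to N11, N2: 45 each.
    N11: 70+45 = 115 > 100
    N2: 80+45 = 125 ≤ 150
Round 2 — N11 trips offline.
  N11 sheds 115 MW: no online neighbours, lost.
No further trips.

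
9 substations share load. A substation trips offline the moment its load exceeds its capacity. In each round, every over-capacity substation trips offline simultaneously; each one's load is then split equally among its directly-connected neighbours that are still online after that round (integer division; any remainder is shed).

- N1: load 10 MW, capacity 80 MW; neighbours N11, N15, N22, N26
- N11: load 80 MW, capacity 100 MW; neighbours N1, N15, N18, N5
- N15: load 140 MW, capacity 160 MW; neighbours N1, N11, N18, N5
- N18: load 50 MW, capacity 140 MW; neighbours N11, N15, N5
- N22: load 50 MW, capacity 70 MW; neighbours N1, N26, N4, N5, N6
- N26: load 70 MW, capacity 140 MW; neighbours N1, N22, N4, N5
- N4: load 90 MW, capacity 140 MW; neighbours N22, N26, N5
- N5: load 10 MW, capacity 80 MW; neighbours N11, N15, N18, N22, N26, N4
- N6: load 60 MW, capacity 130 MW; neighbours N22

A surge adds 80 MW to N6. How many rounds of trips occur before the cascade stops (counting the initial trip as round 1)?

2

Round 1 — N6 at 140 > 130. N6 trips offline.
  N6 sheds 140 MW to N22: 140 each.
    N22: 50+140 = 190 > 70
Round 2 — N22 trips offline.
  N22 sheds 190 MW to N1, N26, N4, N5: 47 each (2 lost).
    N1: 10+47 = 57 ≤ 80
    N26: 70+47 = 117 ≤ 140
    N4: 90+47 = 137 ≤ 140
    N5: 10+47 = 57 ≤ 80
No further trips.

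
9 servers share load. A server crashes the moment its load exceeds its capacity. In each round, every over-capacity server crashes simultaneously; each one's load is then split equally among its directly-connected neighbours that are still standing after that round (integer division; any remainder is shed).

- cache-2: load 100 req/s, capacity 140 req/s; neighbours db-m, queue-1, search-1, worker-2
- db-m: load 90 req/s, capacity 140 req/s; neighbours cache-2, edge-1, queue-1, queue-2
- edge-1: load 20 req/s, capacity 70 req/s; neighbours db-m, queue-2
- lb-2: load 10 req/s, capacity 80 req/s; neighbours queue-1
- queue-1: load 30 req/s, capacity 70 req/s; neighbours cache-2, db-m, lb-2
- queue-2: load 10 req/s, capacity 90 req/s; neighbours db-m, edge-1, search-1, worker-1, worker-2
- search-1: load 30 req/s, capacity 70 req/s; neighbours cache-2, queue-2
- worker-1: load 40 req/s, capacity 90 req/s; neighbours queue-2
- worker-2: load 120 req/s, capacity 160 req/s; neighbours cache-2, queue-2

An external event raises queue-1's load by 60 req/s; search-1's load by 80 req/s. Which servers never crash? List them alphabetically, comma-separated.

lb-2

Round 1 — queue-1 at 90 > 70; search-1 at 110 > 70. queue-1, search-1 crash.
  queue-1 sheds 90 req/s to cache-2, db-m, lb-2: 30 each.
    cache-2: 100+30 = 130 ≤ 140
    db-m: 90+30 = 120 ≤ 140
    lb-2: 10+30 = 40 ≤ 80
  search-1 sheds 110 req/s to cache-2, queue-2: 55 each.
    cache-2: 130+55 = 185 > 140
    queue-2: 10+55 = 65 ≤ 90
Round 2 — cache-2 crashes.
  cache-2 sheds 185 req/s to db-m, worker-2: 92 each (1 lost).
    db-m: 120+92 = 212 > 140
    worker-2: 120+92 = 212 > 160
Round 3 — db-m, worker-2 crash.
  db-m sheds 212 req/s to edge-1, queue-2: 106 each.
    edge-1: 20+106 = 126 > 70
    queue-2: 65+106 = 171 > 90
  worker-2 sheds 212 req/s to queue-2: 212 each.
    queue-2: 171+212 = 383 > 90
Round 4 — edge-1, queue-2 crash.
  edge-1 sheds 126 req/s: no online neighbours, lost.
  queue-2 sheds 383 req/s to worker-1: 383 each.
    worker-1: 40+383 = 423 > 90
Round 5 — worker-1 crashes.
  worker-1 sheds 423 req/s: no online neighbours, lost.
No further crashes.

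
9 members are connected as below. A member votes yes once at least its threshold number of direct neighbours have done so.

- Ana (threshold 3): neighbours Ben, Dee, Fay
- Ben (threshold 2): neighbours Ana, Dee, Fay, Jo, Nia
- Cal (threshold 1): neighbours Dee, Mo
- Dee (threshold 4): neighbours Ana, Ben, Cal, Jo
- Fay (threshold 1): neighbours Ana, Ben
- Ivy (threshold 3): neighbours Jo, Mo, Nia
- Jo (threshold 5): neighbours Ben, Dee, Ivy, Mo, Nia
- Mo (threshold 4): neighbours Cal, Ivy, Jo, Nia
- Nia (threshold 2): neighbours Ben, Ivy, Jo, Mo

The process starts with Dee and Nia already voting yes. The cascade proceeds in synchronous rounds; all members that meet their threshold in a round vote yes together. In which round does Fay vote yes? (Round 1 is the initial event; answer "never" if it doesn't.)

Round 1 — Dee, Nia vote yes (initial).
Round 2 — checking thresholds:
  Ana: 1 of 3 neighbours < 3, holds.
  Ben: 2 of 5 neighbours ≥ 2, votes yes.
  Cal: 1 of 2 neighbours ≥ 1, votes yes.
  Ivy: 1 of 3 neighbours < 3, holds.
  Jo: 2 of 5 neighbours < 5, holds.
  Mo: 1 of 4 neighbours < 4, holds.
Round 3 — checking thresholds:
  Ana: 2 of 3 neighbours < 3, holds.
  Fay: 1 of 2 neighbours ≥ 1, votes yes.
  Ivy: 1 of 3 neighbours < 3, holds.
  Jo: 3 of 5 neighbours < 5, holds.
  Mo: 2 of 4 neighbours < 4, holds.
Round 4 — checking thresholds:
  Ana: 3 of 3 neighbours ≥ 3, votes yes.
  Ivy: 1 of 3 neighbours < 3, holds.
  Jo: 3 of 5 neighbours < 5, holds.
  Mo: 2 of 4 neighbours < 4, holds.
Round 5 — no new yes votes; cascade stops.

3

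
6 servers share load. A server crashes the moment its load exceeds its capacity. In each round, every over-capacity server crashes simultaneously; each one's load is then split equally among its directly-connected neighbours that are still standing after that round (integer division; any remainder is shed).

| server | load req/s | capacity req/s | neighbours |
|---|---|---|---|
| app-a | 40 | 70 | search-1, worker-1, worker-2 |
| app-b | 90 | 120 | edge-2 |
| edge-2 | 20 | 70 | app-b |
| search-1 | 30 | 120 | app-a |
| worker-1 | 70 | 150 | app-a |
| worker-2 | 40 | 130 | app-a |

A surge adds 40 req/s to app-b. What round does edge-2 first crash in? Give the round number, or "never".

Round 1 — app-b at 130 > 120. app-b crashes.
  app-b sheds 130 req/s to edge-2: 130 each.
    edge-2: 20+130 = 150 > 70
Round 2 — edge-2 crashes.
  edge-2 sheds 150 req/s: no online neighbours, lost.
No further crashes.

2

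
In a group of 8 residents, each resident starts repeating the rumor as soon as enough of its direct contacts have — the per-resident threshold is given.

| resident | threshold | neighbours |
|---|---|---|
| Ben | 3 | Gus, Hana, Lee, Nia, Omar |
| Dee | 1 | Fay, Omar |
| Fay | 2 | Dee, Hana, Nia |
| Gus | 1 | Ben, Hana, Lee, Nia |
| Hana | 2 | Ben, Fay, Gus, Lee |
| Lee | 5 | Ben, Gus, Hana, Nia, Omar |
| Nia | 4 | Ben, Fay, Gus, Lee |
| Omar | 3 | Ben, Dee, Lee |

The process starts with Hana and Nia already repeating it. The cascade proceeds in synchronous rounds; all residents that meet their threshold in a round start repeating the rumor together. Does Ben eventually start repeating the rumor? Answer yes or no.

yes

Round 1 — Hana, Nia start repeating the rumor (initial).
Round 2 — checking thresholds:
  Ben: 2 of 5 neighbours < 3, holds.
  Fay: 2 of 3 neighbours ≥ 2, starts repeating the rumor.
  Gus: 2 of 4 neighbours ≥ 1, starts repeating the rumor.
  Lee: 2 of 5 neighbours < 5, holds.
Round 3 — checking thresholds:
  Ben: 3 of 5 neighbours ≥ 3, starts repeating the rumor.
  Dee: 1 of 2 neighbours ≥ 1, starts repeating the rumor.
  Lee: 3 of 5 neighbours < 5, holds.
Round 4 — no new spreads; cascade stops.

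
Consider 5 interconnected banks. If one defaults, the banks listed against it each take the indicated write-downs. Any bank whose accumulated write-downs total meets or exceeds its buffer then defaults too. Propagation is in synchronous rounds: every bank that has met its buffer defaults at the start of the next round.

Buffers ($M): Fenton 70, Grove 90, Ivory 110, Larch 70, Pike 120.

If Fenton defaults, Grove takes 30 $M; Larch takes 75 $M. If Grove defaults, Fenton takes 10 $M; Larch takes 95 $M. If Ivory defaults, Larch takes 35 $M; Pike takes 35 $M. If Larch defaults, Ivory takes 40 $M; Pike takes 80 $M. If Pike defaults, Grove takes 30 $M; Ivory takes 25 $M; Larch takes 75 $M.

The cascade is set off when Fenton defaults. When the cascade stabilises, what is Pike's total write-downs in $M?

Round 1 — Fenton defaults (initial).
  Grove: +30 → 30 < 90
  Larch: +75 → 75 ≥ 70
Round 2 — Larch defaults.
  Ivory: +40 → 40 < 110
  Pike: +80 → 80 < 120
No further defaults.

80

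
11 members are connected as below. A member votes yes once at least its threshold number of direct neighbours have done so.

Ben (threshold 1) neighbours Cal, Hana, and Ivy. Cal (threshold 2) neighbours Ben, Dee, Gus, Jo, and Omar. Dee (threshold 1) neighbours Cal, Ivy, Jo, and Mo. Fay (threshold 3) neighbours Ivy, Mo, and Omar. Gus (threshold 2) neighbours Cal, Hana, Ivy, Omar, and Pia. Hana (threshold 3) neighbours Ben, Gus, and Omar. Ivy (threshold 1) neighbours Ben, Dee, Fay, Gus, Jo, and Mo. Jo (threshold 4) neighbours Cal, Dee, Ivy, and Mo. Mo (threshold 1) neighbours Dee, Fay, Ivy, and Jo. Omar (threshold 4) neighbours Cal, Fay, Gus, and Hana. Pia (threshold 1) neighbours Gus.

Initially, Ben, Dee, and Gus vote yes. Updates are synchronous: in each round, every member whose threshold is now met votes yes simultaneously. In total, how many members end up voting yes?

Round 1 — Ben, Dee, Gus vote yes (initial).
Round 2 — checking thresholds:
  Cal: 3 of 5 neighbours ≥ 2, votes yes.
  Hana: 2 of 3 neighbours < 3, below threshold.
  Ivy: 3 of 6 neighbours ≥ 1, votes yes.
  Jo: 1 of 4 neighbours < 4, below threshold.
  Mo: 1 of 4 neighbours ≥ 1, votes yes.
  Omar: 1 of 4 neighbours < 4, below threshold.
  Pia: 1 of 1 neighbours ≥ 1, votes yes.
Round 3 — checking thresholds:
  Fay: 2 of 3 neighbours < 3, below threshold.
  Hana: 2 of 3 neighbours < 3, below threshold.
  Jo: 4 of 4 neighbours ≥ 4, votes yes.
  Omar: 2 of 4 neighbours < 4, below threshold.
Round 4 — no new yes votes; cascade stops.

8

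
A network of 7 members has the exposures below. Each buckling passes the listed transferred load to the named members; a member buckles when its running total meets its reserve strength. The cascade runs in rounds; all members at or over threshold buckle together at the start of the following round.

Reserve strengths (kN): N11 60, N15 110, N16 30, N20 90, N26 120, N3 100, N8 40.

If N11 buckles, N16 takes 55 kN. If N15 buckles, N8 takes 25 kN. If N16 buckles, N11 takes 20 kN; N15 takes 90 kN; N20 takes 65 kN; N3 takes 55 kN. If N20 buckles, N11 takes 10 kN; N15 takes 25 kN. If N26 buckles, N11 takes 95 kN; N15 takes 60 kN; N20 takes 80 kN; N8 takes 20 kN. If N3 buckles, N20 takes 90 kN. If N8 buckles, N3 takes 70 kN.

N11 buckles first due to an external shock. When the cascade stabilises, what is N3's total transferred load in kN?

55

Round 1 — N11 buckles (initial).
  N16: +55 → 55 ≥ 30
Round 2 — N16 buckles.
  N15: +90 → 90 < 110
  N20: +65 → 65 < 90
  N3: +55 → 55 < 100
No further bucklings.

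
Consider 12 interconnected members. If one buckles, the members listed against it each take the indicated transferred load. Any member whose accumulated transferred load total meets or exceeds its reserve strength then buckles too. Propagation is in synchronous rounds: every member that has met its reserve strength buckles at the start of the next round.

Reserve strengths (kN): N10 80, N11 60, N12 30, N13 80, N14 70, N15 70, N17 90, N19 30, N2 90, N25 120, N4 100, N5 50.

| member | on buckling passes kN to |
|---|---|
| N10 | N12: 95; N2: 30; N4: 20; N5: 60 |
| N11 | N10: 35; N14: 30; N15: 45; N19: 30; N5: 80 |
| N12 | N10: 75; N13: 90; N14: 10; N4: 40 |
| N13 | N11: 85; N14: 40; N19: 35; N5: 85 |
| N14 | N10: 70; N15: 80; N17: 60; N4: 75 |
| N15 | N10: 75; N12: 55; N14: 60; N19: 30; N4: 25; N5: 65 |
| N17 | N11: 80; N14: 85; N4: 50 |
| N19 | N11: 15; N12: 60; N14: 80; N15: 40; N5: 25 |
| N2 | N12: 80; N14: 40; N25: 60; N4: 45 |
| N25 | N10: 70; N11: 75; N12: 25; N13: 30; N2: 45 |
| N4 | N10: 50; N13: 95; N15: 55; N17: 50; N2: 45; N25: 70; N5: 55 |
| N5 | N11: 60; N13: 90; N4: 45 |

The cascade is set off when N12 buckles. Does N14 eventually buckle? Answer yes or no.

Round 1 — N12 buckles (initial).
  N10: +75 → 75 < 80
  N13: +90 → 90 ≥ 80
  N14: +10 → 10 < 70
  N4: +40 → 40 < 100
Round 2 — N13 buckles.
  N11: +85 → 85 ≥ 60
  N14: +40 → 50 < 70
  N19: +35 → 35 ≥ 30
  N5: +85 → 85 ≥ 50
Round 3 — N11, N19, N5 buckle.
  N10: +35 → 110 ≥ 80
  N14: +30+80 → 160 ≥ 70
  N15: +45+40 → 85 ≥ 70
  N4: +45 → 85 < 100
Round 4 — N10, N14, N15 buckle.
  N17: +60 → 60 < 90
  N2: +30 → 30 < 90
  N4: +20+75+25 → 205 ≥ 100
Round 5 — N4 buckles.
  N17: +50 → 110 ≥ 90
  N2: +45 → 75 < 90
  N25: +70 → 70 < 120
Round 6 — N17 buckles.
No further bucklings.

yes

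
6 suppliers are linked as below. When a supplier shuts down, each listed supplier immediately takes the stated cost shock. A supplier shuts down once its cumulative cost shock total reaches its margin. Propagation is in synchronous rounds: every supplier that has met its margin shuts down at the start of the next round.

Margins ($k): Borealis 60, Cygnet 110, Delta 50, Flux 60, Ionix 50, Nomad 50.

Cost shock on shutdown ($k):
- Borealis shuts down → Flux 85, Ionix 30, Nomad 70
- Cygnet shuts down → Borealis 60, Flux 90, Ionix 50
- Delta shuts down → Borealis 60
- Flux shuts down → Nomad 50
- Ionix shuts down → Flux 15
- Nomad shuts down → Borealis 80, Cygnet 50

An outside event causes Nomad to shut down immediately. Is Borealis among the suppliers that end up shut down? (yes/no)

Round 1 — Nomad shuts down (initial).
  Borealis: +80 → 80 ≥ 60
  Cygnet: +50 → 50 < 110
Round 2 — Borealis shuts down.
  Flux: +85 → 85 ≥ 60
  Ionix: +30 → 30 < 50
Round 3 — Flux shuts down.
No further shutdowns.

yes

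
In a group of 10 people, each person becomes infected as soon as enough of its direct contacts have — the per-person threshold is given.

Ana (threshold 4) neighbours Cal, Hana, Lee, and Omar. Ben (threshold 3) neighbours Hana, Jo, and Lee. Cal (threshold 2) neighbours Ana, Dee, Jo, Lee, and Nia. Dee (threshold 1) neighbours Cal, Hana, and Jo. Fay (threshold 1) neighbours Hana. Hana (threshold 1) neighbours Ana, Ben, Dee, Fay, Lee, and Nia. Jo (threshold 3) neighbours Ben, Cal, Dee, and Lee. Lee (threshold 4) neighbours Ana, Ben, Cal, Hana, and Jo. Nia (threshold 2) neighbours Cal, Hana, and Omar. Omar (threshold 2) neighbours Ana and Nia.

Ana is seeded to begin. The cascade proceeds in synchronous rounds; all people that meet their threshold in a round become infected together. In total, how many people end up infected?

Round 1 — Ana becomes infected (initial).
Round 2 — checking thresholds:
  Cal: 1 of 5 neighbours < 2, holds.
  Hana: 1 of 6 neighbours ≥ 1, becomes infected.
  Lee: 1 of 5 neighbours < 4, holds.
  Omar: 1 of 2 neighbours < 2, holds.
Round 3 — checking thresholds:
  Ben: 1 of 3 neighbours < 3, holds.
  Cal: 1 of 5 neighbours < 2, holds.
  Dee: 1 of 3 neighbours ≥ 1, becomes infected.
  Fay: 1 of 1 neighbours ≥ 1, becomes infected.
  Lee: 2 of 5 neighbours < 4, holds.
  Nia: 1 of 3 neighbours < 2, holds.
  Omar: 1 of 2 neighbours < 2, holds.
Round 4 — checking thresholds:
  Ben: 1 of 3 neighbours < 3, holds.
  Cal: 2 of 5 neighbours ≥ 2, becomes infected.
  Jo: 1 of 4 neighbours < 3, holds.
  Lee: 2 of 5 neighbours < 4, holds.
  Nia: 1 of 3 neighbours < 2, holds.
  Omar: 1 of 2 neighbours < 2, holds.
Round 5 — checking thresholds:
  Ben: 1 of 3 neighbours < 3, holds.
  Jo: 2 of 4 neighbours < 3, holds.
  Lee: 3 of 5 neighbours < 4, holds.
  Nia: 2 of 3 neighbours ≥ 2, becomes infected.
  Omar: 1 of 2 neighbours < 2, holds.
Round 6 — checking thresholds:
  Ben: 1 of 3 neighbours < 3, holds.
  Jo: 2 of 4 neighbours < 3, holds.
  Lee: 3 of 5 neighbours < 4, holds.
  Omar: 2 of 2 neighbours ≥ 2, becomes infected.
Round 7 — no new infections; cascade stops.

7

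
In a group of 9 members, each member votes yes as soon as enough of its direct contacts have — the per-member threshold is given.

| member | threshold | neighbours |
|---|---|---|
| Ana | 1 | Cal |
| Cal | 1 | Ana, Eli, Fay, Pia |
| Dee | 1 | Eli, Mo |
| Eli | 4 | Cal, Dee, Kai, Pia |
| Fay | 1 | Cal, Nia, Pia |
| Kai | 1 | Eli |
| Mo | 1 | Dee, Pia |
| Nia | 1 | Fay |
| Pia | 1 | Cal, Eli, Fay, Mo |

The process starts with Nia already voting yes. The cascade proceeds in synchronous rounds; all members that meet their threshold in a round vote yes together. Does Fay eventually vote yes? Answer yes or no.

Round 1 — Nia votes yes (initial).
Round 2 — checking thresholds:
  Fay: 1 of 3 neighbours ≥ 1, votes yes.
Round 3 — checking thresholds:
  Cal: 1 of 4 neighbours ≥ 1, votes yes.
  Pia: 1 of 4 neighbours ≥ 1, votes yes.
Round 4 — checking thresholds:
  Ana: 1 of 1 neighbours ≥ 1, votes yes.
  Eli: 2 of 4 neighbours < 4, not yet.
  Mo: 1 of 2 neighbours ≥ 1, votes yes.
Round 5 — checking thresholds:
  Dee: 1 of 2 neighbours ≥ 1, votes yes.
  Eli: 2 of 4 neighbours < 4, not yet.
Round 6 — no new yes votes; cascade stops.

yes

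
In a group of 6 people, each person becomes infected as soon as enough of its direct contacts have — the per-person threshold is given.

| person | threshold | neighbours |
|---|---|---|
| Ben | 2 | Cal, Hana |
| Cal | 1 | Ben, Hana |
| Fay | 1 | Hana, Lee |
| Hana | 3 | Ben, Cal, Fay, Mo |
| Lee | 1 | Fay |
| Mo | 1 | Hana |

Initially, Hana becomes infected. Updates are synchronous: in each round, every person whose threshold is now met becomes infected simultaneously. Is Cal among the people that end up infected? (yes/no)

Round 1 — Hana becomes infected (initial).
Round 2 — checking thresholds:
  Ben: 1 of 2 neighbours < 2, below threshold.
  Cal: 1 of 2 neighbours ≥ 1, becomes infected.
  Fay: 1 of 2 neighbours ≥ 1, becomes infected.
  Mo: 1 of 1 neighbours ≥ 1, becomes infected.
Round 3 — checking thresholds:
  Ben: 2 of 2 neighbours ≥ 2, becomes infected.
  Lee: 1 of 1 neighbours ≥ 1, becomes infected.
Round 4 — no new infections; cascade stops.

yes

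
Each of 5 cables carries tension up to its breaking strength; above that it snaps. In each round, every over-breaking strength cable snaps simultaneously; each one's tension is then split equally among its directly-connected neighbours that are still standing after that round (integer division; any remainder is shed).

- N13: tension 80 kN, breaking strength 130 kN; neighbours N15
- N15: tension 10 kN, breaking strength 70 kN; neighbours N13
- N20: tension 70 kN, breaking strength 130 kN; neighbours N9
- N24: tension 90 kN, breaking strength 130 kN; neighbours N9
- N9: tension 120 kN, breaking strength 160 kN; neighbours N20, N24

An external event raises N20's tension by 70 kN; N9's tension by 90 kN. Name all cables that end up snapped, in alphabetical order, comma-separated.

Round 1 — N20 at 140 > 130; N9 at 210 > 160. N20, N9 snap.
  N20 sheds 140 kN: no online neighbours, lost.
  N9 sheds 210 kN to N24: 210 each.
    N24: 90+210 = 300 > 130
Round 2 — N24 snaps.
  N24 sheds 300 kN: no online neighbours, lost.
No further breaks.

N20, N24, N9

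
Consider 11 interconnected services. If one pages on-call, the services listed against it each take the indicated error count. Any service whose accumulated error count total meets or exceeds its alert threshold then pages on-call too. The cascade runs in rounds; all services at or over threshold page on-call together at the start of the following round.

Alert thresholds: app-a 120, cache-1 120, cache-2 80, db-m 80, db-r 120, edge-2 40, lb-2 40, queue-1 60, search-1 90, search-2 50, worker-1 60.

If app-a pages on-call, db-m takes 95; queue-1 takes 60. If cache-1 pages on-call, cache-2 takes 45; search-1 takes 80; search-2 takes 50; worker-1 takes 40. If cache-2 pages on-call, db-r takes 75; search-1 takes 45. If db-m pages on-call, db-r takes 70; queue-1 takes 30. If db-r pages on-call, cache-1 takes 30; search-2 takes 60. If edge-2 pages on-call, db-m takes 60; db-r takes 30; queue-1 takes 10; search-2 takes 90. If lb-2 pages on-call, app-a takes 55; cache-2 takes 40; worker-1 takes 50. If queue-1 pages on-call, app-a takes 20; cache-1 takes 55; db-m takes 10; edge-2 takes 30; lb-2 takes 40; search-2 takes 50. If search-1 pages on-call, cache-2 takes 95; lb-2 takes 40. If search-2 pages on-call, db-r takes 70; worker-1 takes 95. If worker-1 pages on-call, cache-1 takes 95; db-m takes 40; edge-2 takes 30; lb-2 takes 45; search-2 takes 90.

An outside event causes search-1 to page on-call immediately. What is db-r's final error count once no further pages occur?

75

Round 1 — search-1 pages on-call (initial).
  cache-2: +95 → 95 ≥ 80
  lb-2: +40 → 40 ≥ 40
Round 2 — cache-2, lb-2 page on-call.
  app-a: +55 → 55 < 120
  db-r: +75 → 75 < 120
  worker-1: +50 → 50 < 60
No further pages.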